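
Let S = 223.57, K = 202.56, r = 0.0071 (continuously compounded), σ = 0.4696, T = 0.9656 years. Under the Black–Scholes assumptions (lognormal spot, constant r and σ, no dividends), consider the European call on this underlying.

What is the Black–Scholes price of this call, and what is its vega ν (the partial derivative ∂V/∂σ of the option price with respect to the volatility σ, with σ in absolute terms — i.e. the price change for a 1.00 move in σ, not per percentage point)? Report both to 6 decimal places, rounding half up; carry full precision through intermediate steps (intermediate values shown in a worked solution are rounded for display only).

price = 50.939501
ν = 78.864961

σ√T = 0.4696·√0.9656 = 0.461452
d₁ = (ln(S/K) + (r+σ²/2)T) / (σ√T) = (ln(223.57/202.56) + (0.0071+0.4696²/2)·0.9656) / 0.461452 = (0.098688 + 0.113325) / 0.461452 = 0.459448
d₂ = d₁ − σ√T = 0.459448 − 0.461452 = -0.002004
e^{−rT} = e^{−0.0071·0.9656} = 0.993168
N(d₁) = 0.677044,  N(d₂) = 0.499200
Call price V = S·N(d₁) − K·e^{−rT}·N(d₂) = 151.366666 − 100.427165 = 50.939501
φ(d₁) = (1/√(2π))·e^{−d₁²/2} = 0.358981
ν = S·φ(d₁)·√T = 78.864961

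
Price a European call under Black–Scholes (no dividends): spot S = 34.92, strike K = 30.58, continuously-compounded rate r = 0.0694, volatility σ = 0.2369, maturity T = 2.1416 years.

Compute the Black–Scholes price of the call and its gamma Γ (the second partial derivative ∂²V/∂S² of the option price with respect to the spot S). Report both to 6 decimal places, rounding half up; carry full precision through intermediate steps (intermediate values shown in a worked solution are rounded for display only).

price = 9.791241
Γ = 0.020290

σ√T = 0.2369·√2.1416 = 0.346684
d₁ = (ln(S/K) + (r+σ²/2)T) / (σ√T) = (ln(34.92/30.58) + (0.0694+0.2369²/2)·2.1416) / 0.346684 = (0.132714 + 0.208722) / 0.346684 = 0.984860
d₂ = d₁ − σ√T = 0.984860 − 0.346684 = 0.638176
e^{−rT} = e^{−0.0694·2.1416} = 0.861891
N(d₁) = 0.837654,  N(d₂) = 0.738320
Call price V = S·N(d₁) − K·e^{−rT}·N(d₂) = 29.250864 − 19.459623 = 9.791241
φ(d₁) = (1/√(2π))·e^{−d₁²/2} = 0.245634
Γ = φ(d₁) / (S·σ·√T) = 0.020290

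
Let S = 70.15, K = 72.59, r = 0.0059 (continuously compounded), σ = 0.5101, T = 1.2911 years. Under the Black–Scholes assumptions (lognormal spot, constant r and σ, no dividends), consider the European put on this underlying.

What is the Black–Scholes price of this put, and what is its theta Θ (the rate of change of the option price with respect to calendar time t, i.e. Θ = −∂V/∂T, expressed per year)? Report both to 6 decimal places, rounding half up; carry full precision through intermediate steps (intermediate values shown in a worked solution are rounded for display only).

price = 17.173136
Θ = -5.829231

σ√T = 0.5101·√1.2911 = 0.579609
d₁ = (ln(S/K) + (r+σ²/2)T) / (σ√T) = (ln(70.15/72.59) + (0.0059+0.5101²/2)·1.2911) / 0.579609 = (-0.034191 + 0.175591) / 0.579609 = 0.243957
d₂ = d₁ − σ√T = 0.243957 − 0.579609 = -0.335653
e^{−rT} = e^{−0.0059·1.2911} = 0.992411
N(−d₁) = 0.403632,  N(−d₂) = 0.631434
Put price V = K·e^{−rT}·N(−d₂) − S·N(−d₁) = 45.487934 − 28.314798 = 17.173136
φ(d₁) = (1/√(2π))·e^{−d₁²/2} = 0.387246
Θ = −S·φ(d₁)·σ/(2√T) + r·K·e^{−rT}·N(−d₂) = −6.097610 + 0.268379 = -5.829231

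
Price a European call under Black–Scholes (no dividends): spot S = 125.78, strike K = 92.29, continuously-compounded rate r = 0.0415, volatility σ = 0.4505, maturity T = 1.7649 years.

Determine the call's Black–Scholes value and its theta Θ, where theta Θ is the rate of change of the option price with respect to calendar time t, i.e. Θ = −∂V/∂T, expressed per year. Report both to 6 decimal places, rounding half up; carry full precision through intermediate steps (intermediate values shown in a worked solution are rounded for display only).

price = 49.594833
Θ = -7.729145

σ√T = 0.4505·√1.7649 = 0.598487
d₁ = (ln(S/K) + (r+σ²/2)T) / (σ√T) = (ln(125.78/92.29) + (0.0415+0.4505²/2)·1.7649) / 0.598487 = (0.309599 + 0.252337) / 0.598487 = 0.938926
d₂ = d₁ − σ√T = 0.938926 − 0.598487 = 0.340439
e^{−rT} = e^{−0.0415·1.7649} = 0.929375
N(d₁) = 0.826116,  N(d₂) = 0.633237
Call price V = S·N(d₁) − K·e^{−rT}·N(d₂) = 103.908834 − 54.314001 = 49.594833
φ(d₁) = (1/√(2π))·e^{−d₁²/2} = 0.256730
Θ = −S·φ(d₁)·σ/(2√T) − r·K·e^{−rT}·N(d₂) = −5.475114 − 2.254031 = -7.729145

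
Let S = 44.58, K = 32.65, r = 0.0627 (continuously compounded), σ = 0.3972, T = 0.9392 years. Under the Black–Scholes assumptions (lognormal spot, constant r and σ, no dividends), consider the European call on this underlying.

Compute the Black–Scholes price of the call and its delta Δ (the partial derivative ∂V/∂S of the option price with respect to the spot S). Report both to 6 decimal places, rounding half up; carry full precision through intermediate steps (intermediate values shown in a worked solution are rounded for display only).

price = 15.058880
Δ = 0.875856

σ√T = 0.3972·√0.9392 = 0.384936
d₁ = (ln(S/K) + (r+σ²/2)T) / (σ√T) = (ln(44.58/32.65) + (0.0627+0.3972²/2)·0.9392) / 0.384936 = (0.311440 + 0.132976) / 0.384936 = 1.154520
d₂ = d₁ − σ√T = 1.154520 − 0.384936 = 0.769584
e^{−rT} = e^{−0.0627·0.9392} = 0.942813
N(d₁) = 0.875856,  N(d₂) = 0.779227
Call price V = S·N(d₁) − K·e^{−rT}·N(d₂) = 39.045683 − 23.986803 = 15.058880
Δ = N(d₁) = 0.875856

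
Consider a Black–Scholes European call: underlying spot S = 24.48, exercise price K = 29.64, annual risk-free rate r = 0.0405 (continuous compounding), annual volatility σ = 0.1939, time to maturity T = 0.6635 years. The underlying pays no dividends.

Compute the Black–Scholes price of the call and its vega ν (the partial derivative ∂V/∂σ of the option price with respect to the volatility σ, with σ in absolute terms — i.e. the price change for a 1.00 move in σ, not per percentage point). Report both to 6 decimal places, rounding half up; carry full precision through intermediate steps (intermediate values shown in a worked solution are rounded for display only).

σ√T = 0.1939·√0.6635 = 0.157942
d₁ = (ln(S/K) + (r+σ²/2)T) / (σ√T) = (ln(24.48/29.64) + (0.0405+0.1939²/2)·0.6635) / 0.157942 = (-0.191268 + 0.039345) / 0.157942 = -0.961894
d₂ = d₁ − σ√T = -0.961894 − 0.157942 = -1.119836
e^{−rT} = e^{−0.0405·0.6635} = 0.973486
N(d₁) = 0.168051,  N(d₂) = 0.131392
Call price V = S·N(d₁) − K·e^{−rT}·N(d₂) = 4.113898 − 3.791194 = 0.322704
φ(d₁) = (1/√(2π))·e^{−d₁²/2} = 0.251187
ν = S·φ(d₁)·√T = 5.008740

price = 0.322704
ν = 5.008740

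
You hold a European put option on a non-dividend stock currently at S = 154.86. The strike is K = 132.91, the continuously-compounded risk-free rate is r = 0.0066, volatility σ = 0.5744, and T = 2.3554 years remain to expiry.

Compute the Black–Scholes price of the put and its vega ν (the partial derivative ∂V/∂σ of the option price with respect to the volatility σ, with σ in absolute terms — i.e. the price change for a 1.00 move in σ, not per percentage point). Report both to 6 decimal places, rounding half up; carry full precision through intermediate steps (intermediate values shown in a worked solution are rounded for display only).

price = 37.488239
ν = 77.661136

σ√T = 0.5744·√2.3554 = 0.881550
d₁ = (ln(S/K) + (r+σ²/2)T) / (σ√T) = (ln(154.86/132.91) + (0.0066+0.5744²/2)·2.3554) / 0.881550 = (0.152849 + 0.404111) / 0.881550 = 0.631796
d₂ = d₁ − σ√T = 0.631796 − 0.881550 = -0.249753
e^{−rT} = e^{−0.0066·2.3554} = 0.984575
N(−d₁) = 0.263760,  N(−d₂) = 0.598611
Put price V = K·e^{−rT}·N(−d₂) − S·N(−d₁) = 78.334112 − 40.845873 = 37.488239
φ(d₁) = (1/√(2π))·e^{−d₁²/2} = 0.326762
ν = S·φ(d₁)·√T = 77.661136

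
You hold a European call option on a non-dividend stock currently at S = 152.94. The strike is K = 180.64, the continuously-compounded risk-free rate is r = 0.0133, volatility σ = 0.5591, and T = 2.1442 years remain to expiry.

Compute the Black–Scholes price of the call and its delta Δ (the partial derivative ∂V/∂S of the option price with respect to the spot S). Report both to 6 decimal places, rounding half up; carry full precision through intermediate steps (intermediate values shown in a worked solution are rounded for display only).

σ√T = 0.5591·√2.1442 = 0.818695
d₁ = (ln(S/K) + (r+σ²/2)T) / (σ√T) = (ln(152.94/180.64) + (0.0133+0.5591²/2)·2.1442) / 0.818695 = (-0.166460 + 0.363649) / 0.818695 = 0.240857
d₂ = d₁ − σ√T = 0.240857 − 0.818695 = -0.577838
e^{−rT} = e^{−0.0133·2.1442} = 0.971885
N(d₁) = 0.595167,  N(d₂) = 0.281687
Call price V = S·N(d₁) − K·e^{−rT}·N(d₂) = 91.024829 − 49.453274 = 41.571554
Δ = N(d₁) = 0.595167

price = 41.571554
Δ = 0.595167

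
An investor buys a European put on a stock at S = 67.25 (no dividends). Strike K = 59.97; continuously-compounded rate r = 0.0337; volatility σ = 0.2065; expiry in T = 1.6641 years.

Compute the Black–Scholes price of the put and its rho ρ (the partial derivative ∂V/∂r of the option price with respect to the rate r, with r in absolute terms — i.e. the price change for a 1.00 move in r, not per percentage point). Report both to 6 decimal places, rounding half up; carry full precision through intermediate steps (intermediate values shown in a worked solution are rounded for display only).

price = 2.583137
ρ = -28.865187

σ√T = 0.2065·√1.6641 = 0.266385
d₁ = (ln(S/K) + (r+σ²/2)T) / (σ√T) = (ln(67.25/59.97) + (0.0337+0.2065²/2)·1.6641) / 0.266385 = (0.114573 + 0.091561) / 0.266385 = 0.773817
d₂ = d₁ − σ√T = 0.773817 − 0.266385 = 0.507432
e^{−rT} = e^{−0.0337·1.6641} = 0.945463
N(−d₁) = 0.219520,  N(−d₂) = 0.305926
Put price V = K·e^{−rT}·N(−d₂) − S·N(−d₁) = 17.345825 − 14.762687 = 2.583137
ρ = −K·T·e^{−rT}·N(−d₂) = -28.865187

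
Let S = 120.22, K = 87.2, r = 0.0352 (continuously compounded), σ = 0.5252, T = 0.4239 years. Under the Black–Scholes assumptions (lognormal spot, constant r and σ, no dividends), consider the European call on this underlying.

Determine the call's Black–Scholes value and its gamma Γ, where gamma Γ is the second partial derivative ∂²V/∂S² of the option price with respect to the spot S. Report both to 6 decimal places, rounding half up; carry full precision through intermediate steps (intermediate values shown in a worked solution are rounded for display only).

price = 37.275756
Γ = 0.004988

σ√T = 0.5252·√0.4239 = 0.341945
d₁ = (ln(S/K) + (r+σ²/2)T) / (σ√T) = (ln(120.22/87.2) + (0.0352+0.5252²/2)·0.4239) / 0.341945 = (0.321119 + 0.073385) / 0.341945 = 1.153704
d₂ = d₁ − σ√T = 1.153704 − 0.341945 = 0.811759
e^{−rT} = e^{−0.0352·0.4239} = 0.985189
N(d₁) = 0.875689,  N(d₂) = 0.791535
Call price V = S·N(d₁) − K·e^{−rT}·N(d₂) = 105.275367 − 67.999611 = 37.275756
φ(d₁) = (1/√(2π))·e^{−d₁²/2} = 0.205059
Γ = φ(d₁) / (S·σ·√T) = 0.004988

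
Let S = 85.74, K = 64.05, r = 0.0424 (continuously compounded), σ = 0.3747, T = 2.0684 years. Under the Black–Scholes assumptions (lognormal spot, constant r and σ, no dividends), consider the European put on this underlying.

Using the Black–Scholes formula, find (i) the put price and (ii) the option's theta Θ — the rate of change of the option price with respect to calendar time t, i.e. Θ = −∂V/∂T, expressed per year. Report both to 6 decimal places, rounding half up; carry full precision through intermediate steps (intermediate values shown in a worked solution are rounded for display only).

price = 5.314450
Θ = -1.948661

σ√T = 0.3747·√2.0684 = 0.538891
d₁ = (ln(S/K) + (r+σ²/2)T) / (σ√T) = (ln(85.74/64.05) + (0.0424+0.3747²/2)·2.0684) / 0.538891 = (0.291655 + 0.232902) / 0.538891 = 0.973402
d₂ = d₁ − σ√T = 0.973402 − 0.538891 = 0.434511
e^{−rT} = e^{−0.0424·2.0684} = 0.916035
N(−d₁) = 0.165177,  N(−d₂) = 0.331959
Put price V = K·e^{−rT}·N(−d₂) − S·N(−d₁) = 19.476716 − 14.162266 = 5.314450
φ(d₁) = (1/√(2π))·e^{−d₁²/2} = 0.248405
Θ = −S·φ(d₁)·σ/(2√T) + r·K·e^{−rT}·N(−d₂) = −2.774474 + 0.825813 = -1.948661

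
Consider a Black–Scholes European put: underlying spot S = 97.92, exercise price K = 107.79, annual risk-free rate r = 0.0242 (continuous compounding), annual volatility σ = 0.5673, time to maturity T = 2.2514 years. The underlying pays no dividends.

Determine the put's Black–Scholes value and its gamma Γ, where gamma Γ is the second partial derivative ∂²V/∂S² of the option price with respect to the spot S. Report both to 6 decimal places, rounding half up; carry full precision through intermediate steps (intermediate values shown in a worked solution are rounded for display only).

price = 35.073752
Γ = 0.004458

σ√T = 0.5673·√2.2514 = 0.851215
d₁ = (ln(S/K) + (r+σ²/2)T) / (σ√T) = (ln(97.92/107.79) + (0.0242+0.5673²/2)·2.2514) / 0.851215 = (-0.096034 + 0.416767) / 0.851215 = 0.376795
d₂ = d₁ − σ√T = 0.376795 − 0.851215 = -0.474420
e^{−rT} = e^{−0.0242·2.2514} = 0.946974
N(−d₁) = 0.353163,  N(−d₂) = 0.682400
Put price V = K·e^{−rT}·N(−d₂) − S·N(−d₁) = 69.655489 − 34.581736 = 35.073752
φ(d₁) = (1/√(2π))·e^{−d₁²/2} = 0.371604
Γ = φ(d₁) / (S·σ·√T) = 0.004458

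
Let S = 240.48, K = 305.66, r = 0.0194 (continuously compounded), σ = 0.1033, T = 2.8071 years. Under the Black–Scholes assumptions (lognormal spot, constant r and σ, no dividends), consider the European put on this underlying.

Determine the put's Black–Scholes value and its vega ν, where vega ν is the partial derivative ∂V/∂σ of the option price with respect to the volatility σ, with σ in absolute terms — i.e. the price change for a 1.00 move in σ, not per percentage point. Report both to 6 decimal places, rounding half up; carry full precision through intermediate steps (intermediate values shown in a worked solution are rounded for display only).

price = 52.288100
ν = 98.997077

σ√T = 0.1033·√2.8071 = 0.173073
d₁ = (ln(S/K) + (r+σ²/2)T) / (σ√T) = (ln(240.48/305.66) + (0.0194+0.1033²/2)·2.8071) / 0.173073 = (-0.239836 + 0.069435) / 0.173073 = -0.984565
d₂ = d₁ − σ√T = -0.984565 − 0.173073 = -1.157638
e^{−rT} = e^{−0.0194·2.8071} = 0.946999
N(−d₁) = 0.837581,  N(−d₂) = 0.876494
Put price V = K·e^{−rT}·N(−d₂) − S·N(−d₁) = 253.709599 − 201.421499 = 52.288100
φ(d₁) = (1/√(2π))·e^{−d₁²/2} = 0.245705
ν = S·φ(d₁)·√T = 98.997077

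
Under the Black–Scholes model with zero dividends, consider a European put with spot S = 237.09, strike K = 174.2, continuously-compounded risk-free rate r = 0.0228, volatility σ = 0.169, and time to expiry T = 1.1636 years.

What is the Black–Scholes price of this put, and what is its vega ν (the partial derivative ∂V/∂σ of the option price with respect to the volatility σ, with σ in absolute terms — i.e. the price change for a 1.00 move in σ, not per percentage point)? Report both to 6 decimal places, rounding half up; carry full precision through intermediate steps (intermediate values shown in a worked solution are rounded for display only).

σ√T = 0.169·√1.1636 = 0.182301
d₁ = (ln(S/K) + (r+σ²/2)T) / (σ√T) = (ln(237.09/174.2) + (0.0228+0.169²/2)·1.1636) / 0.182301 = (0.308236 + 0.043147) / 0.182301 = 1.927488
d₂ = d₁ − σ√T = 1.927488 − 0.182301 = 1.745187
e^{−rT} = e^{−0.0228·1.1636} = 0.973819
N(−d₁) = 0.026959,  N(−d₂) = 0.040476
Put price V = K·e^{−rT}·N(−d₂) − S·N(−d₁) = 6.866339 − 6.391807 = 0.474533
φ(d₁) = (1/√(2π))·e^{−d₁²/2} = 0.062253
ν = S·φ(d₁)·√T = 15.921260

price = 0.474533
ν = 15.921260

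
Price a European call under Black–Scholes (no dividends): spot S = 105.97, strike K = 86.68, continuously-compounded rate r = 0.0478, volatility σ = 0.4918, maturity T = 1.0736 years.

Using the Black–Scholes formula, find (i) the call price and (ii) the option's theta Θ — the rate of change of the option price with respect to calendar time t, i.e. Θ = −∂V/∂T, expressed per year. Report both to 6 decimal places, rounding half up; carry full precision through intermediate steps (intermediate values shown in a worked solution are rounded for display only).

price = 32.959739
Θ = -9.916031

σ√T = 0.4918·√1.0736 = 0.509577
d₁ = (ln(S/K) + (r+σ²/2)T) / (σ√T) = (ln(105.97/86.68) + (0.0478+0.4918²/2)·1.0736) / 0.509577 = (0.200933 + 0.181152) / 0.509577 = 0.749809
d₂ = d₁ − σ√T = 0.749809 − 0.509577 = 0.240232
e^{−rT} = e^{−0.0478·1.0736} = 0.949976
N(d₁) = 0.773315,  N(d₂) = 0.594925
Call price V = S·N(d₁) − K·e^{−rT}·N(d₂) = 81.948197 − 48.988458 = 32.959739
φ(d₁) = (1/√(2π))·e^{−d₁²/2} = 0.301181
Θ = −S·φ(d₁)·σ/(2√T) − r·K·e^{−rT}·N(d₂) = −7.574382 − 2.341648 = -9.916031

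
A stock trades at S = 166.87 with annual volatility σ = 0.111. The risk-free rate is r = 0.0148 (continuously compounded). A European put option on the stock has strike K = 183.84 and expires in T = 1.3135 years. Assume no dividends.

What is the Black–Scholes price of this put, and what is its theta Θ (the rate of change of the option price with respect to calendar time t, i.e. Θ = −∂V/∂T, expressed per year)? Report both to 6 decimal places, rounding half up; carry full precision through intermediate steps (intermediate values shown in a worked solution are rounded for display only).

price = 17.097432
Θ = -0.779703

σ√T = 0.111·√1.3135 = 0.127215
d₁ = (ln(S/K) + (r+σ²/2)T) / (σ√T) = (ln(166.87/183.84) + (0.0148+0.111²/2)·1.3135) / 0.127215 = (-0.096851 + 0.027532) / 0.127215 = -0.544898
d₂ = d₁ − σ√T = -0.544898 − 0.127215 = -0.672113
e^{−rT} = e^{−0.0148·1.3135} = 0.980748
N(−d₁) = 0.707088,  N(−d₂) = 0.749244
Put price V = K·e^{−rT}·N(−d₂) − S·N(−d₁) = 135.089226 − 117.991793 = 17.097432
φ(d₁) = (1/√(2π))·e^{−d₁²/2} = 0.343903
Θ = −S·φ(d₁)·σ/(2√T) + r·K·e^{−rT}·N(−d₂) = −2.779024 + 1.999321 = -0.779703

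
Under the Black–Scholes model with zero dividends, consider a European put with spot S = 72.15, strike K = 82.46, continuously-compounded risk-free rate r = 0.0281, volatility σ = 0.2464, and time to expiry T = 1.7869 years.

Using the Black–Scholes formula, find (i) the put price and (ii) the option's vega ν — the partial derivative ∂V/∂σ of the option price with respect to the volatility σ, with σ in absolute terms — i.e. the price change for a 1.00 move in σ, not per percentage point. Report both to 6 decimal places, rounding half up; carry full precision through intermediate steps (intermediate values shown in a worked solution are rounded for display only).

σ√T = 0.2464·√1.7869 = 0.329375
d₁ = (ln(S/K) + (r+σ²/2)T) / (σ√T) = (ln(72.15/82.46) + (0.0281+0.2464²/2)·1.7869) / 0.329375 = (-0.133566 + 0.104456) / 0.329375 = -0.088380
d₂ = d₁ − σ√T = -0.088380 − 0.329375 = -0.417755
e^{−rT} = e^{−0.0281·1.7869} = 0.951028
N(−d₁) = 0.535213,  N(−d₂) = 0.661937
Put price V = K·e^{−rT}·N(−d₂) − S·N(−d₁) = 51.910257 − 38.615593 = 13.294664
φ(d₁) = (1/√(2π))·e^{−d₁²/2} = 0.397387
ν = S·φ(d₁)·√T = 38.326608

price = 13.294664
ν = 38.326608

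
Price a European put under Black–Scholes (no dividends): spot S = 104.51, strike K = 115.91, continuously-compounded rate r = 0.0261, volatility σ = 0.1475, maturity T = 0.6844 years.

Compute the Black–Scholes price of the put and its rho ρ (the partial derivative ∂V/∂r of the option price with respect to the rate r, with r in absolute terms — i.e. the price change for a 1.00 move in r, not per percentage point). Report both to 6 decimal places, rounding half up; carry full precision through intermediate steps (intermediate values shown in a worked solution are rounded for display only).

σ√T = 0.1475·√0.6844 = 0.122024
d₁ = (ln(S/K) + (r+σ²/2)T) / (σ√T) = (ln(104.51/115.91) + (0.0261+0.1475²/2)·0.6844) / 0.122024 = (-0.103531 + 0.025308) / 0.122024 = -0.641047
d₂ = d₁ − σ√T = -0.641047 − 0.122024 = -0.763072
e^{−rT} = e^{−0.0261·0.6844} = 0.982296
N(−d₁) = 0.739254,  N(−d₂) = 0.777290
Put price V = K·e^{−rT}·N(−d₂) − S·N(−d₁) = 88.500565 − 77.259428 = 11.241137
ρ = −K·T·e^{−rT}·N(−d₂) = -60.569787

price = 11.241137
ρ = -60.569787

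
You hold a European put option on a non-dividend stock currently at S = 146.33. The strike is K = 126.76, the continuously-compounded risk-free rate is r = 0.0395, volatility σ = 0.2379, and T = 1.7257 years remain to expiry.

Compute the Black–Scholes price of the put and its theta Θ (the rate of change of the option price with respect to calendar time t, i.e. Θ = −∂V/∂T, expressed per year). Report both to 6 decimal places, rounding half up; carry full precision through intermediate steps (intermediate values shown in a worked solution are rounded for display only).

σ√T = 0.2379·√1.7257 = 0.312519
d₁ = (ln(S/K) + (r+σ²/2)T) / (σ√T) = (ln(146.33/126.76) + (0.0395+0.2379²/2)·1.7257) / 0.312519 = (0.143569 + 0.116999) / 0.312519 = 0.833766
d₂ = d₁ − σ√T = 0.833766 − 0.312519 = 0.521247
e^{−rT} = e^{−0.0395·1.7257} = 0.934106
N(−d₁) = 0.202206,  N(−d₂) = 0.301097
Put price V = K·e^{−rT}·N(−d₂) − S·N(−d₁) = 35.652138 − 29.588859 = 6.063279
φ(d₁) = (1/√(2π))·e^{−d₁²/2} = 0.281810
Θ = −S·φ(d₁)·σ/(2√T) + r·K·e^{−rT}·N(−d₂) = −3.733979 + 1.408259 = -2.325719

price = 6.063279
Θ = -2.325719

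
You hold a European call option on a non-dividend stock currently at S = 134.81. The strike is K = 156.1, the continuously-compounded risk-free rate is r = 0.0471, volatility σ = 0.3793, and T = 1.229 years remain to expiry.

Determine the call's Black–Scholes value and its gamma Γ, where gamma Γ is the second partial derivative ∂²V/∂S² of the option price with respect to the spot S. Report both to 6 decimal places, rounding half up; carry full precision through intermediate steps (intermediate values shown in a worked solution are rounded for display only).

σ√T = 0.3793·√1.229 = 0.420493
d₁ = (ln(S/K) + (r+σ²/2)T) / (σ√T) = (ln(134.81/156.1) + (0.0471+0.3793²/2)·1.229) / 0.420493 = (-0.146630 + 0.146293) / 0.420493 = -0.000802
d₂ = d₁ − σ√T = -0.000802 − 0.420493 = -0.421295
e^{−rT} = e^{−0.0471·1.229} = 0.943758
N(d₁) = 0.499680,  N(d₂) = 0.336770
Call price V = S·N(d₁) − K·e^{−rT}·N(d₂) = 67.361851 − 49.613106 = 17.748745
φ(d₁) = (1/√(2π))·e^{−d₁²/2} = 0.398942
Γ = φ(d₁) / (S·σ·√T) = 0.007038

price = 17.748745
Γ = 0.007038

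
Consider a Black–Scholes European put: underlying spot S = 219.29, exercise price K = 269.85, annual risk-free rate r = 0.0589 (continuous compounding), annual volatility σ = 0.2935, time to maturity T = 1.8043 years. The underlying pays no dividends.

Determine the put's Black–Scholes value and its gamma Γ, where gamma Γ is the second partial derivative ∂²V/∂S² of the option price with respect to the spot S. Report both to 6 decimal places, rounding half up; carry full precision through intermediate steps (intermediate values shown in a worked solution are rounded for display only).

price = 48.935285
Γ = 0.004606

σ√T = 0.2935·√1.8043 = 0.394242
d₁ = (ln(S/K) + (r+σ²/2)T) / (σ√T) = (ln(219.29/269.85) + (0.0589+0.2935²/2)·1.8043) / 0.394242 = (-0.207471 + 0.183987) / 0.394242 = -0.059569
d₂ = d₁ − σ√T = -0.059569 − 0.394242 = -0.453811
e^{−rT} = e^{−0.0589·1.8043} = 0.899179
N(−d₁) = 0.523751,  N(−d₂) = 0.675018
Put price V = K·e^{−rT}·N(−d₂) − S·N(−d₁) = 163.788567 − 114.853282 = 48.935285
φ(d₁) = (1/√(2π))·e^{−d₁²/2} = 0.398235
Γ = φ(d₁) / (S·σ·√T) = 0.004606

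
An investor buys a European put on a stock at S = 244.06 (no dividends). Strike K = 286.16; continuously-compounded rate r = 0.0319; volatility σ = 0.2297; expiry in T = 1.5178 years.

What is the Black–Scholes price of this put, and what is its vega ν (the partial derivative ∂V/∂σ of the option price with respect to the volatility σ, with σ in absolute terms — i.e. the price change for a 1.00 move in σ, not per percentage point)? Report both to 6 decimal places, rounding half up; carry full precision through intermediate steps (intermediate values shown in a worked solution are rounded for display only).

σ√T = 0.2297·√1.5178 = 0.282988
d₁ = (ln(S/K) + (r+σ²/2)T) / (σ√T) = (ln(244.06/286.16) + (0.0319+0.2297²/2)·1.5178) / 0.282988 = (-0.159137 + 0.088459) / 0.282988 = -0.249756
d₂ = d₁ − σ√T = -0.249756 − 0.282988 = -0.532744
e^{−rT} = e^{−0.0319·1.5178} = 0.952736
N(−d₁) = 0.598612,  N(−d₂) = 0.702895
Put price V = K·e^{−rT}·N(−d₂) − S·N(−d₁) = 191.633576 − 146.097251 = 45.536325
φ(d₁) = (1/√(2π))·e^{−d₁²/2} = 0.386692
ν = S·φ(d₁)·√T = 116.270278

price = 45.536325
ν = 116.270278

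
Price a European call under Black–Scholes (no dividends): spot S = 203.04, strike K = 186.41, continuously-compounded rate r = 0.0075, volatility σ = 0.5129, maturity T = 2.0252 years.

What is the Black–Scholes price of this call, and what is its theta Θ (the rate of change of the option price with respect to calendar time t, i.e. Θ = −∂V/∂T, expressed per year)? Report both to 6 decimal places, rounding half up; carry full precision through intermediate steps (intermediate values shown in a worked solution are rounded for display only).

price = 65.287180
Θ = -13.428218

σ√T = 0.5129·√2.0252 = 0.729906
d₁ = (ln(S/K) + (r+σ²/2)T) / (σ√T) = (ln(203.04/186.41) + (0.0075+0.5129²/2)·2.0252) / 0.729906 = (0.085454 + 0.281570) / 0.729906 = 0.502838
d₂ = d₁ − σ√T = 0.502838 − 0.729906 = -0.227067
e^{−rT} = e^{−0.0075·2.0252} = 0.984926
N(d₁) = 0.692461,  N(d₂) = 0.410186
Call price V = S·N(d₁) − K·e^{−rT}·N(d₂) = 140.597289 − 75.310109 = 65.287180
φ(d₁) = (1/√(2π))·e^{−d₁²/2} = 0.351565
Θ = −S·φ(d₁)·σ/(2√T) − r·K·e^{−rT}·N(d₂) = −12.863392 − 0.564826 = -13.428218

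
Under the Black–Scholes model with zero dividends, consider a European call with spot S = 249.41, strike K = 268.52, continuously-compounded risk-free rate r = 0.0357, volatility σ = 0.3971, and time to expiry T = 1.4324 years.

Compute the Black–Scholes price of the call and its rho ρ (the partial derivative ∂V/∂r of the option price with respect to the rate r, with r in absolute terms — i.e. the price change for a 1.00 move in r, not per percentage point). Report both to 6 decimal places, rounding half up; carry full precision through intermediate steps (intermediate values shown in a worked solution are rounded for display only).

price = 44.575820
ρ = 141.678743

σ√T = 0.3971·√1.4324 = 0.475261
d₁ = (ln(S/K) + (r+σ²/2)T) / (σ√T) = (ln(249.41/268.52) + (0.0357+0.3971²/2)·1.4324) / 0.475261 = (-0.073827 + 0.164073) / 0.475261 = 0.189887
d₂ = d₁ − σ√T = 0.189887 − 0.475261 = -0.285374
e^{−rT} = e^{−0.0357·1.4324} = 0.950149
N(d₁) = 0.575301,  N(d₂) = 0.387679
Call price V = S·N(d₁) − K·e^{−rT}·N(d₂) = 143.485861 − 98.910041 = 44.575820
ρ = K·T·e^{−rT}·N(d₂) = 141.678743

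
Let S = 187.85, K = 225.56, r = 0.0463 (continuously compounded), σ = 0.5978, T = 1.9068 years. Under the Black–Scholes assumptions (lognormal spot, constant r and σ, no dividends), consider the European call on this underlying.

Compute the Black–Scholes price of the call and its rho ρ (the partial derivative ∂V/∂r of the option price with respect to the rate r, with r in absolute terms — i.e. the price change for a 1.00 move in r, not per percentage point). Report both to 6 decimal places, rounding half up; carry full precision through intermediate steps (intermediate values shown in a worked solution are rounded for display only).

price = 54.202458
ρ = 117.714535

σ√T = 0.5978·√1.9068 = 0.825484
d₁ = (ln(S/K) + (r+σ²/2)T) / (σ√T) = (ln(187.85/225.56) + (0.0463+0.5978²/2)·1.9068) / 0.825484 = (-0.182942 + 0.428996) / 0.825484 = 0.298073
d₂ = d₁ − σ√T = 0.298073 − 0.825484 = -0.527411
e^{−rT} = e^{−0.0463·1.9068} = 0.915500
N(d₁) = 0.617176,  N(d₂) = 0.298954
Call price V = S·N(d₁) − K·e^{−rT}·N(d₂) = 115.936534 − 61.734075 = 54.202458
ρ = K·T·e^{−rT}·N(d₂) = 117.714535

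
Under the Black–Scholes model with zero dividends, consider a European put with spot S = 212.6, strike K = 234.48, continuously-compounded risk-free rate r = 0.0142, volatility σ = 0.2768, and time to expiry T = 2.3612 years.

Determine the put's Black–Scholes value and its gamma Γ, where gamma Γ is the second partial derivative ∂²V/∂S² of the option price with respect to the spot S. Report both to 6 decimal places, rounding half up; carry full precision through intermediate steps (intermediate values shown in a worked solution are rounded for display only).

price = 44.487592
Γ = 0.004404

σ√T = 0.2768·√2.3612 = 0.425336
d₁ = (ln(S/K) + (r+σ²/2)T) / (σ√T) = (ln(212.6/234.48) + (0.0142+0.2768²/2)·2.3612) / 0.425336 = (-0.097958 + 0.123985) / 0.425336 = 0.061191
d₂ = d₁ − σ√T = 0.061191 − 0.425336 = -0.364145
e^{−rT} = e^{−0.0142·2.3612} = 0.967027
N(−d₁) = 0.475604,  N(−d₂) = 0.642125
Put price V = K·e^{−rT}·N(−d₂) − S·N(−d₁) = 145.600917 − 101.113325 = 44.487592
φ(d₁) = (1/√(2π))·e^{−d₁²/2} = 0.398196
Γ = φ(d₁) / (S·σ·√T) = 0.004404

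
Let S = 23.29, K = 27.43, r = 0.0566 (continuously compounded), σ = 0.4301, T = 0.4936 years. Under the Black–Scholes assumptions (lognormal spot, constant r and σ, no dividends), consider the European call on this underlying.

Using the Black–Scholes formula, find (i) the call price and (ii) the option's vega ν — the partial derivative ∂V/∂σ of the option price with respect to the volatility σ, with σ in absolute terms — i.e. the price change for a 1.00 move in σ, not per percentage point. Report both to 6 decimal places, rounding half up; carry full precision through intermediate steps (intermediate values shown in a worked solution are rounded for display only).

price = 1.602657
ν = 6.244463

σ√T = 0.4301·√0.4936 = 0.302174
d₁ = (ln(S/K) + (r+σ²/2)T) / (σ√T) = (ln(23.29/27.43) + (0.0566+0.4301²/2)·0.4936) / 0.302174 = (-0.163613 + 0.073592) / 0.302174 = -0.297911
d₂ = d₁ − σ√T = -0.297911 − 0.302174 = -0.600085
e^{−rT} = e^{−0.0566·0.4936} = 0.972449
N(d₁) = 0.382886,  N(d₂) = 0.274225
Call price V = S·N(d₁) − K·e^{−rT}·N(d₂) = 8.917405 − 7.314748 = 1.602657
φ(d₁) = (1/√(2π))·e^{−d₁²/2} = 0.381626
ν = S·φ(d₁)·√T = 6.244463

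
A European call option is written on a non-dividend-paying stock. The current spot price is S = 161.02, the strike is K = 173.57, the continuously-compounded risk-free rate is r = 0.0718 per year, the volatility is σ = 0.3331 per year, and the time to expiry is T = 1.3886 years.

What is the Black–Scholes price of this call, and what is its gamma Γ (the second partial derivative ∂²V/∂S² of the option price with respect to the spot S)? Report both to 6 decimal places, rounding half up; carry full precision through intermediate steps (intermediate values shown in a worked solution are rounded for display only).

σ√T = 0.3331·√1.3886 = 0.392521
d₁ = (ln(S/K) + (r+σ²/2)T) / (σ√T) = (ln(161.02/173.57) + (0.0718+0.3331²/2)·1.3886) / 0.392521 = (-0.075052 + 0.176738) / 0.392521 = 0.259057
d₂ = d₁ − σ√T = 0.259057 − 0.392521 = -0.133464
e^{−rT} = e^{−0.0718·1.3886} = 0.905108
N(d₁) = 0.602205,  N(d₂) = 0.446913
Call price V = S·N(d₁) − K·e^{−rT}·N(d₂) = 96.966976 − 70.209863 = 26.757113
φ(d₁) = (1/√(2π))·e^{−d₁²/2} = 0.385778
Γ = φ(d₁) / (S·σ·√T) = 0.006104

price = 26.757113
Γ = 0.006104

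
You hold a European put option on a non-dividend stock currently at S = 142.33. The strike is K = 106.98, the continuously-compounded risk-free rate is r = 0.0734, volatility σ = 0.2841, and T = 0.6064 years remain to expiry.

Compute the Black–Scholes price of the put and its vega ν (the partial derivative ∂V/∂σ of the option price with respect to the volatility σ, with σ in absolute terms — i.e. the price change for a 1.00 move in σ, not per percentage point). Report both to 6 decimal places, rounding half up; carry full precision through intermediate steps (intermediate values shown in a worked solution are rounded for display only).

price = 0.793837
ν = 12.248172

σ√T = 0.2841·√0.6064 = 0.221233
d₁ = (ln(S/K) + (r+σ²/2)T) / (σ√T) = (ln(142.33/106.98) + (0.0734+0.2841²/2)·0.6064) / 0.221233 = (0.285506 + 0.068982) / 0.221233 = 1.602327
d₂ = d₁ − σ√T = 1.602327 − 0.221233 = 1.381093
e^{−rT} = e^{−0.0734·0.6064} = 0.956466
N(−d₁) = 0.054542,  N(−d₂) = 0.083625
Put price V = K·e^{−rT}·N(−d₂) − S·N(−d₁) = 8.556757 − 7.762920 = 0.793837
φ(d₁) = (1/√(2π))·e^{−d₁²/2} = 0.110508
ν = S·φ(d₁)·√T = 12.248172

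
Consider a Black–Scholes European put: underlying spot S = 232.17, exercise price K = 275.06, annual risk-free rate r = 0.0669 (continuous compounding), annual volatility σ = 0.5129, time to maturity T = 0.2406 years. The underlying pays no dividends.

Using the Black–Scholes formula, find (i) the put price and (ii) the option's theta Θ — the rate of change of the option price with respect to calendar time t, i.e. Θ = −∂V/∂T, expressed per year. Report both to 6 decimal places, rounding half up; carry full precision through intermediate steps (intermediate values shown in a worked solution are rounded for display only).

price = 48.921953
Θ = -29.146748

σ√T = 0.5129·√0.2406 = 0.251583
d₁ = (ln(S/K) + (r+σ²/2)T) / (σ√T) = (ln(232.17/275.06) + (0.0669+0.5129²/2)·0.2406) / 0.251583 = (-0.169519 + 0.047743) / 0.251583 = -0.484041
d₂ = d₁ − σ√T = -0.484041 − 0.251583 = -0.735624
e^{−rT} = e^{−0.0669·0.2406} = 0.984033
N(−d₁) = 0.685822,  N(−d₂) = 0.769020
Put price V = K·e^{−rT}·N(−d₂) − S·N(−d₁) = 208.149189 − 159.227236 = 48.921953
φ(d₁) = (1/√(2π))·e^{−d₁²/2} = 0.354841
Θ = −S·φ(d₁)·σ/(2√T) + r·K·e^{−rT}·N(−d₂) = −43.071928 + 13.925181 = -29.146748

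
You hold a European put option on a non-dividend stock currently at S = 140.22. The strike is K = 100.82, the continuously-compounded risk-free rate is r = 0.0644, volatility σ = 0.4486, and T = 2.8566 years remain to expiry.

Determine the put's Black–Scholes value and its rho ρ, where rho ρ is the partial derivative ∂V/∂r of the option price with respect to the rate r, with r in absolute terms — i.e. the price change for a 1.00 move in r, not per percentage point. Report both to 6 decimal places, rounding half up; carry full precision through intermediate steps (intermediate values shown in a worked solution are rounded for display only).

σ√T = 0.4486·√2.8566 = 0.758200
d₁ = (ln(S/K) + (r+σ²/2)T) / (σ√T) = (ln(140.22/100.82) + (0.0644+0.4486²/2)·2.8566) / 0.758200 = (0.329876 + 0.471399) / 0.758200 = 1.056811
d₂ = d₁ − σ√T = 1.056811 − 0.758200 = 0.298611
e^{−rT} = e^{−0.0644·2.8566} = 0.831965
N(−d₁) = 0.145299,  N(−d₂) = 0.382618
Put price V = K·e^{−rT}·N(−d₂) − S·N(−d₁) = 32.093535 − 20.373802 = 11.719733
ρ = −K·T·e^{−rT}·N(−d₂) = -91.678392

price = 11.719733
ρ = -91.678392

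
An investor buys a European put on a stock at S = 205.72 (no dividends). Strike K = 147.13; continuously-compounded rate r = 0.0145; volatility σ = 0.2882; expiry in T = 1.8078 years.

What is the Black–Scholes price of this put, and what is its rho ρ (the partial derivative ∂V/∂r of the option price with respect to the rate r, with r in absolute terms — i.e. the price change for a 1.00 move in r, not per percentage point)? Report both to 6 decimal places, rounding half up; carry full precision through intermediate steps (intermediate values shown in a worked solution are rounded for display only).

σ√T = 0.2882·√1.8078 = 0.387498
d₁ = (ln(S/K) + (r+σ²/2)T) / (σ√T) = (ln(205.72/147.13) + (0.0145+0.2882²/2)·1.8078) / 0.387498 = (0.335199 + 0.101290) / 0.387498 = 1.126432
d₂ = d₁ − σ√T = 1.126432 − 0.387498 = 0.738934
e^{−rT} = e^{−0.0145·1.8078} = 0.974127
N(−d₁) = 0.129991,  N(−d₂) = 0.229973
Put price V = K·e^{−rT}·N(−d₂) − S·N(−d₁) = 32.960576 − 26.741825 = 6.218751
ρ = −K·T·e^{−rT}·N(−d₂) = -59.586129

price = 6.218751
ρ = -59.586129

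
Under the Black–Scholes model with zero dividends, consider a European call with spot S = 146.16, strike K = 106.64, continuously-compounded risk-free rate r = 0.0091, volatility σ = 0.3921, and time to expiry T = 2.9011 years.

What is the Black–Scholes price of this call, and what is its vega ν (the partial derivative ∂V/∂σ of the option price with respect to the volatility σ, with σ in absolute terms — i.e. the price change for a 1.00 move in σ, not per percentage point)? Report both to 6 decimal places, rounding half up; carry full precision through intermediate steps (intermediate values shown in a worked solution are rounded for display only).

price = 57.833291
ν = 69.469536

σ√T = 0.3921·√2.9011 = 0.667849
d₁ = (ln(S/K) + (r+σ²/2)T) / (σ√T) = (ln(146.16/106.64) + (0.0091+0.3921²/2)·2.9011) / 0.667849 = (0.315243 + 0.249411) / 0.667849 = 0.845482
d₂ = d₁ − σ√T = 0.845482 − 0.667849 = 0.177633
e^{−rT} = e^{−0.0091·2.9011} = 0.973945
N(d₁) = 0.801079,  N(d₂) = 0.570495
Call price V = S·N(d₁) − K·e^{−rT}·N(d₂) = 117.085729 − 59.252439 = 57.833291
φ(d₁) = (1/√(2π))·e^{−d₁²/2} = 0.279052
ν = S·φ(d₁)·√T = 69.469536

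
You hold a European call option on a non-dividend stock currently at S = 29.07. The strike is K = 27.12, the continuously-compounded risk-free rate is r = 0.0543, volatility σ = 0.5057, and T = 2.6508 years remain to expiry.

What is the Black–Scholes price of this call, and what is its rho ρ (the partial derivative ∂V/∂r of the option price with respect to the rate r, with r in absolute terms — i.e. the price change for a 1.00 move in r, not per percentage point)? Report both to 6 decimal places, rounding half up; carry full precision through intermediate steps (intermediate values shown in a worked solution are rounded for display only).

price = 11.449858
ρ = 27.352981

σ√T = 0.5057·√2.6508 = 0.823344
d₁ = (ln(S/K) + (r+σ²/2)T) / (σ√T) = (ln(29.07/27.12) + (0.0543+0.5057²/2)·2.6508) / 0.823344 = (0.069435 + 0.482886) / 0.823344 = 0.670827
d₂ = d₁ − σ√T = 0.670827 − 0.823344 = -0.152517
e^{−rT} = e^{−0.0543·2.6508} = 0.865941
N(d₁) = 0.748835,  N(d₂) = 0.439390
Call price V = S·N(d₁) − K·e^{−rT}·N(d₂) = 21.768623 − 10.318765 = 11.449858
ρ = K·T·e^{−rT}·N(d₂) = 27.352981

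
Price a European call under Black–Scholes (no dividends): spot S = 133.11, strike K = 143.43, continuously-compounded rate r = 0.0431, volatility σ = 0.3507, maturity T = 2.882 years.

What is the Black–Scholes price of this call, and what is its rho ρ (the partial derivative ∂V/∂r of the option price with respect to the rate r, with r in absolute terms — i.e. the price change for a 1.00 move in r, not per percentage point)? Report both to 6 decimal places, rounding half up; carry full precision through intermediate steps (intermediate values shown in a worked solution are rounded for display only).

σ√T = 0.3507·√2.882 = 0.595364
d₁ = (ln(S/K) + (r+σ²/2)T) / (σ√T) = (ln(133.11/143.43) + (0.0431+0.3507²/2)·2.882) / 0.595364 = (-0.074671 + 0.301443) / 0.595364 = 0.380897
d₂ = d₁ − σ√T = 0.380897 − 0.595364 = -0.214468
e^{−rT} = e^{−0.0431·2.882} = 0.883191
N(d₁) = 0.648360,  N(d₂) = 0.415091
Call price V = S·N(d₁) − K·e^{−rT}·N(d₂) = 86.303203 − 52.582108 = 33.721095
ρ = K·T·e^{−rT}·N(d₂) = 151.541635

price = 33.721095
ρ = 151.541635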